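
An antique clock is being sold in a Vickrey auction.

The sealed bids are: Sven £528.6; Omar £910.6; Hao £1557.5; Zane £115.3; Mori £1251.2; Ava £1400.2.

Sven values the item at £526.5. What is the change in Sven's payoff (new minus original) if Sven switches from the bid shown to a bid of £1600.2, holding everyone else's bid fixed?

−£1031

The highest bid among the other bidders is £1557.5; Sven's bid doesn't change that.
Original bid £528.6: Sven is not highest (top rival bid is £1557.5); payoff £0.
Alternative bid £1600.2: Sven is highest, pays the top rival bid £1557.5; payoff £526.5 − £1557.5 = −£1031.
Change in payoff = −£1031 − (£0) = −£1031.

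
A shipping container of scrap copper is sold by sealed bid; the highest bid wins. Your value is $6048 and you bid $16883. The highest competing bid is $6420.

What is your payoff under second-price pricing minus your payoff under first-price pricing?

$10463

You have the highest bid, so you win under either rule.
Second-price: pay $6420 → payoff −$372.
First-price: pay your own bid $16883 → payoff −$10835.
Difference = −$372 − (−$10835) = $10463.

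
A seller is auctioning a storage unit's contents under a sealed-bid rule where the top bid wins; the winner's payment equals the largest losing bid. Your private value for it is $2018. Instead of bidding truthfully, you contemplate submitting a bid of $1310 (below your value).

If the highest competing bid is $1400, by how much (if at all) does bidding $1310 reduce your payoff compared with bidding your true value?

Bidding your value $2018: you win (since $2018 > $1400) and pay $1400. Payoff $618.
Bidding $1310: you lose. Payoff $0.
The competing bid $1400 lies between your shaded bid and your value, so underbidding forfeits an item you could have won at a profitable price.
Loss from deviating = $618 − ($0) = $618.

$618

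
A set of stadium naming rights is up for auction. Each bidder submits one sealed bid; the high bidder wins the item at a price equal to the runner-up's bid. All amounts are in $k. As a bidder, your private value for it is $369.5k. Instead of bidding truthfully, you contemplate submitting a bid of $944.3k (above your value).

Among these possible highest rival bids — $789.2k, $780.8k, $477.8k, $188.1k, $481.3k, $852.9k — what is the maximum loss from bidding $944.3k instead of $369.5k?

$789.2k: truthful gives $0k, deviation gives −$419.7k → loss $419.7k.
$780.8k: truthful gives $0k, deviation gives −$411.3k → loss $411.3k.
$477.8k: truthful gives $0k, deviation gives −$108.3k → loss $108.3k.
$188.1k: same outcome either way → loss $0k.
$481.3k: truthful gives $0k, deviation gives −$111.8k → loss $111.8k.
$852.9k: truthful gives $0k, deviation gives −$483.4k → loss $483.4k.
Maximum loss: $483.4k.

$483.4k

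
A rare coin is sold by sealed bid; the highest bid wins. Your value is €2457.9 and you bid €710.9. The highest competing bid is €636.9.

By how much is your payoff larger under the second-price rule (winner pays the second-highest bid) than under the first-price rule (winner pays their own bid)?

€74

You have the highest bid, so you win under either rule.
Second-price: pay €636.9 → payoff €1821.
First-price: pay your own bid €710.9 → payoff €1747.
Difference = €1821 − (€1747) = €74.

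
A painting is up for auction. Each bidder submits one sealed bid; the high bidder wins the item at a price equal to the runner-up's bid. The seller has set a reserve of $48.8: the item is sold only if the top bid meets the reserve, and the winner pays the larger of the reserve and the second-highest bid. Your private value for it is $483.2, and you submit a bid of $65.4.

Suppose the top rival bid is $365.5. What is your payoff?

$0

Your bid $65.4 is below the highest competing bid $365.5, so you lose. Payoff $0.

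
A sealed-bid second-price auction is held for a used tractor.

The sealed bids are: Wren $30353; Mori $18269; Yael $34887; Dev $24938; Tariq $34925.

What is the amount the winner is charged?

Highest bid: Tariq at $34925, so Tariq wins.
Second-highest bid: Yael at $34887 — that is the price the winner pays.

$34887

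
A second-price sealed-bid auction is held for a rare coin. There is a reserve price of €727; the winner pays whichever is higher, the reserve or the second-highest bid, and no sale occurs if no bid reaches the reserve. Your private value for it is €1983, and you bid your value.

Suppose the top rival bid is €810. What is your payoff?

Your bid €1983 is the highest and exceeds the reserve.
Price = max(second-highest bid, reserve) = max(€810, €727) = €810.
Payoff = €1983 − €810 = €1173.

€1173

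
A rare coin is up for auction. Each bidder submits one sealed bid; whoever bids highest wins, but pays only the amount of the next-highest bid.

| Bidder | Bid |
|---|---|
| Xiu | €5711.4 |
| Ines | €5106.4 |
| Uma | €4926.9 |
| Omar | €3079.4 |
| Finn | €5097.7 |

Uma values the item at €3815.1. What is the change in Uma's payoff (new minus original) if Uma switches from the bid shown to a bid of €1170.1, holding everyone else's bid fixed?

The highest bid among the other bidders is €5711.4; Uma's bid doesn't change that.
Original bid €4926.9: Uma is not highest (top rival bid is €5711.4); payoff €0.
Alternative bid €1170.1: Uma is not highest (top rival bid is €5711.4); payoff €0.
Change in payoff = €0 − (€0) = €0.

€0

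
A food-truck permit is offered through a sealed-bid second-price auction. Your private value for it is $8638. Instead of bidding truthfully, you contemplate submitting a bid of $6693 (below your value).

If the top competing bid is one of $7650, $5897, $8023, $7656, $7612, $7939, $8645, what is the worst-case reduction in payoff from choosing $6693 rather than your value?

$1026

$7650: truthful gives $988, deviation gives $0 → loss $988.
$5897: same outcome either way → loss $0.
$8023: truthful gives $615, deviation gives $0 → loss $615.
$7656: truthful gives $982, deviation gives $0 → loss $982.
$7612: truthful gives $1026, deviation gives $0 → loss $1026.
$7939: truthful gives $699, deviation gives $0 → loss $699.
$8645: same outcome either way → loss $0.
Maximum loss: $1026.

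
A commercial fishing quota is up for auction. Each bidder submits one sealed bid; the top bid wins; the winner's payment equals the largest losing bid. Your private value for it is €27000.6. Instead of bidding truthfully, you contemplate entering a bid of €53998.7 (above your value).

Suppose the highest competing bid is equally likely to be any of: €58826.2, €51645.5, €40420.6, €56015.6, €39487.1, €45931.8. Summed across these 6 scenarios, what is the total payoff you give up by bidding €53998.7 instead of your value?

€69482.6

The deviation costs you only when the competing bid falls strictly between €27000.6 and €53998.7; elsewhere both bids give the same outcome.
€58826.2: outcomes coincide → loss €0.
€51645.5: truthful payoff €0, deviation payoff −€24644.9 → loss €24644.9.
€40420.6: truthful payoff €0, deviation payoff −€13420 → loss €13420.
€56015.6: outcomes coincide → loss €0.
€39487.1: truthful payoff €0, deviation payoff −€12486.5 → loss €12486.5.
€45931.8: truthful payoff €0, deviation payoff −€18931.2 → loss €18931.2.
Total loss = €24644.9 + €13420 + €12486.5 + €18931.2 = €69482.6.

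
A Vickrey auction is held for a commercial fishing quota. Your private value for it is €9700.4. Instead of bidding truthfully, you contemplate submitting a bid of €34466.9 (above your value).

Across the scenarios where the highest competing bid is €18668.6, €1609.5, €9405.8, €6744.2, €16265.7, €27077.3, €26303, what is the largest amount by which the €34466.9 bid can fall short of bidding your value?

€18668.6: truthful gives €0, deviation gives −€8968.2 → loss €8968.2.
€1609.5: same outcome either way → loss €0.
€9405.8: same outcome either way → loss €0.
€6744.2: same outcome either way → loss €0.
€16265.7: truthful gives €0, deviation gives −€6565.3 → loss €6565.3.
€27077.3: truthful gives €0, deviation gives −€17376.9 → loss €17376.9.
€26303: truthful gives €0, deviation gives −€16602.6 → loss €16602.6.
Maximum loss: €17376.9.

€17376.9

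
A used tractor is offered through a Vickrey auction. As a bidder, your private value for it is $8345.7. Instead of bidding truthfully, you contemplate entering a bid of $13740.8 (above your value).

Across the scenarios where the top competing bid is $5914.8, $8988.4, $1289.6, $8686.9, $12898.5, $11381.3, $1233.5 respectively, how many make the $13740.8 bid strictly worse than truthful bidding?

4

The deviation hurts exactly when the highest competing bid lies strictly between $8345.7 and $13740.8 — overbidding then wins at a price above your value.
$5914.8: below both → same outcome either way.
$8988.4: inside the interval → strictly worse (loss $642.7).
$1289.6: below both → same outcome either way.
$8686.9: inside the interval → strictly worse (loss $341.2).
$12898.5: inside the interval → strictly worse (loss $4552.8).
$11381.3: inside the interval → strictly worse (loss $3035.6).
$1233.5: below both → same outcome either way.
Count: 4.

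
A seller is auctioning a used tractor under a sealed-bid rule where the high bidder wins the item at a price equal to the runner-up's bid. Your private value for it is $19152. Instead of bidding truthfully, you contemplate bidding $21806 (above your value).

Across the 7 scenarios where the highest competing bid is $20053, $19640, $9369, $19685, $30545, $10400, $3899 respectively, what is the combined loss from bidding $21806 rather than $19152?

The deviation costs you only when the competing bid falls strictly between $19152 and $21806; elsewhere both bids give the same outcome.
$20053: truthful payoff $0, deviation payoff −$901 → loss $901.
$19640: truthful payoff $0, deviation payoff −$488 → loss $488.
$9369: outcomes coincide → loss $0.
$19685: truthful payoff $0, deviation payoff −$533 → loss $533.
$30545: outcomes coincide → loss $0.
$10400: outcomes coincide → loss $0.
$3899: outcomes coincide → loss $0.
Total loss = $901 + $488 + $533 = $1922.
Because the price is fixed by the runner-up's bid, deviating from your value can only change a good outcome into a bad one — never the reverse.

$1922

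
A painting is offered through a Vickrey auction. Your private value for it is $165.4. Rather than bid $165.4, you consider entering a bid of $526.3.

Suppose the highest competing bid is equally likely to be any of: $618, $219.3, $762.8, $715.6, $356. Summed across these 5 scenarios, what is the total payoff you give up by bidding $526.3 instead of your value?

The deviation costs you only when the competing bid falls strictly between $165.4 and $526.3; elsewhere both bids give the same outcome.
$618: outcomes coincide → loss $0.
$219.3: truthful payoff $0, deviation payoff −$53.9 → loss $53.9.
$762.8: outcomes coincide → loss $0.
$715.6: outcomes coincide → loss $0.
$356: truthful payoff $0, deviation payoff −$190.6 → loss $190.6.
Total loss = $53.9 + $190.6 = $244.5.
In a second-price auction your bid sets only whether you win, not what you pay, so bidding your true value is weakly dominant.

$244.5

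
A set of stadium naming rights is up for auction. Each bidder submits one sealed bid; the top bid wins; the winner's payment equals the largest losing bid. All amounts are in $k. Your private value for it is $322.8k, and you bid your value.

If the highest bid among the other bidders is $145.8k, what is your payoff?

$177k

Your bid $322.8k exceeds the highest competing bid $145.8k, so you win.
In a second-price auction the winner pays the second-highest bid, $145.8k.
Payoff = value − price = $322.8k − $145.8k = $177k.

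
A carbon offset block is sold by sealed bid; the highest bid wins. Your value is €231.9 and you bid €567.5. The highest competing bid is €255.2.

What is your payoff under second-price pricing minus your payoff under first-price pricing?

€312.3

You have the highest bid, so you win under either rule.
Second-price: pay €255.2 → payoff −€23.3.
First-price: pay your own bid €567.5 → payoff −€335.6.
Difference = −€23.3 − (−€335.6) = €312.3.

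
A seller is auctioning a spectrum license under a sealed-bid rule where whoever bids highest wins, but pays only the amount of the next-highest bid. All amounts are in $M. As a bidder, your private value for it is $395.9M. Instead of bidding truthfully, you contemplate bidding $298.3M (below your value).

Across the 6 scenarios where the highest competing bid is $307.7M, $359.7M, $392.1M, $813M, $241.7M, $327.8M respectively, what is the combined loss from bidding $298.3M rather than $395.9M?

The deviation costs you only when the competing bid falls strictly between $298.3M and $395.9M; elsewhere both bids give the same outcome.
$307.7M: truthful payoff $88.2M, deviation payoff $0M → loss $88.2M.
$359.7M: truthful payoff $36.2M, deviation payoff $0M → loss $36.2M.
$392.1M: truthful payoff $3.8M, deviation payoff $0M → loss $3.8M.
$813M: outcomes coincide → loss $0M.
$241.7M: outcomes coincide → loss $0M.
$327.8M: truthful payoff $68.1M, deviation payoff $0M → loss $68.1M.
Total loss = $88.2M + $36.2M + $3.8M + $68.1M = $196.3M.
In a second-price auction your bid sets only whether you win, not what you pay, so bidding your true value is weakly dominant.

$196.3M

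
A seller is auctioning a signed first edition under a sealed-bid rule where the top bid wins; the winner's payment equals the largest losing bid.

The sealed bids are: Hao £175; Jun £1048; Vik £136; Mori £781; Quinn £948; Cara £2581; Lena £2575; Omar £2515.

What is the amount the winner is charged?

Highest bid: Cara at £2581, so Cara wins.
Second-highest bid: Lena at £2575 — that is the price the winner pays.

£2575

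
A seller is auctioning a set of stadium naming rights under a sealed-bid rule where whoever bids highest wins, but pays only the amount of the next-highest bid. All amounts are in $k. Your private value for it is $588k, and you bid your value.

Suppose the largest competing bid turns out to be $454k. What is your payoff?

Your bid $588k exceeds the highest competing bid $454k, so you win.
In a second-price auction the winner pays the second-highest bid, $454k.
Payoff = value − price = $588k − $454k = $134k.

$134k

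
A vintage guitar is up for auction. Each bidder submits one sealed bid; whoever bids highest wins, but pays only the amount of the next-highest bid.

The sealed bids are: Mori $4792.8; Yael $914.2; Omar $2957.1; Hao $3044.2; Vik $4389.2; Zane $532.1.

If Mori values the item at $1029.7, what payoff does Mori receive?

−$3359.5

Highest bid: Mori at $4792.8, so Mori wins.
Second-highest bid: Vik at $4389.2 — that is the price the winner pays.
Mori's payoff = value − price = $1029.7 − $4389.2 = −$3359.5.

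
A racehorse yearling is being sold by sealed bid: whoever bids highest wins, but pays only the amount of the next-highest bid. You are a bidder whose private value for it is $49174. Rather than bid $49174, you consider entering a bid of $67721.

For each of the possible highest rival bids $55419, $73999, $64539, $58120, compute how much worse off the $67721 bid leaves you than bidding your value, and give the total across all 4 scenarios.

The deviation costs you only when the competing bid falls strictly between $49174 and $67721; elsewhere both bids give the same outcome.
$55419: truthful payoff $0, deviation payoff −$6245 → loss $6245.
$73999: outcomes coincide → loss $0.
$64539: truthful payoff $0, deviation payoff −$15365 → loss $15365.
$58120: truthful payoff $0, deviation payoff −$8946 → loss $8946.
Total loss = $6245 + $15365 + $8946 = $30556.
Truthful bidding weakly dominates here: raising your bid can only win items priced above your value, and lowering it can only forfeit items priced below.

$30556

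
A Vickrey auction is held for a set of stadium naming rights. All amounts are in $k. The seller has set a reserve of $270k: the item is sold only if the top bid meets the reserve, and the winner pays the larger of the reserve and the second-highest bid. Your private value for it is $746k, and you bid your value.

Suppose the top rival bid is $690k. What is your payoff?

Your bid $746k is the highest and exceeds the reserve.
Price = max(second-highest bid, reserve) = max($690k, $270k) = $690k.
Payoff = $746k − $690k = $56k.

$56k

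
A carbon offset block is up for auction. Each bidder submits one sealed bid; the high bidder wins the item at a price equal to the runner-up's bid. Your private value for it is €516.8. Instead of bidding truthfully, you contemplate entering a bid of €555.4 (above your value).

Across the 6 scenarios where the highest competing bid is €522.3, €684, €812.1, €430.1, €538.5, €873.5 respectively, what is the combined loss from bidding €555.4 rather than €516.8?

€27.2

The deviation costs you only when the competing bid falls strictly between €516.8 and €555.4; elsewhere both bids give the same outcome.
€522.3: truthful payoff €0, deviation payoff −€5.5 → loss €5.5.
€684: outcomes coincide → loss €0.
€812.1: outcomes coincide → loss €0.
€430.1: outcomes coincide → loss €0.
€538.5: truthful payoff €0, deviation payoff −€21.7 → loss €21.7.
€873.5: outcomes coincide → loss €0.
Total loss = €5.5 + €21.7 = €27.2.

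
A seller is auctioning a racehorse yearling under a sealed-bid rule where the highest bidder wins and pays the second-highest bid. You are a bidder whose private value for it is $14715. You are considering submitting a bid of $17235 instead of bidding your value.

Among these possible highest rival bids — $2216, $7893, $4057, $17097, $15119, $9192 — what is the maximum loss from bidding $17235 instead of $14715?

$2382

$2216: same outcome either way → loss $0.
$7893: same outcome either way → loss $0.
$4057: same outcome either way → loss $0.
$17097: truthful gives $0, deviation gives −$2382 → loss $2382.
$15119: truthful gives $0, deviation gives −$404 → loss $404.
$9192: same outcome either way → loss $0.
Maximum loss: $2382.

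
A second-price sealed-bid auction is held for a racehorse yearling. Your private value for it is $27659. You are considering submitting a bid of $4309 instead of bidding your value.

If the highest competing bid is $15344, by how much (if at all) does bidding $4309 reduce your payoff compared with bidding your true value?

$12315

Bidding your value $27659: you win (since $27659 > $15344) and pay $15344. Payoff $12315.
Bidding $4309: you lose. Payoff $0.
The competing bid $15344 lies between your shaded bid and your value, so underbidding forfeits an item you could have won at a profitable price.
Loss from deviating = $12315 − ($0) = $12315.
Truthful bidding weakly dominates here: raising your bid can only win items priced above your value, and lowering it can only forfeit items priced below.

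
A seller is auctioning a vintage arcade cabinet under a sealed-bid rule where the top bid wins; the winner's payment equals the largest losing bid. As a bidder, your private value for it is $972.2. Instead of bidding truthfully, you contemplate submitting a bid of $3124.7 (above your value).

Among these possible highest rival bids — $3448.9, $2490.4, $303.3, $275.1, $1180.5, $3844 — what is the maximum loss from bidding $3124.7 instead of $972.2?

$3448.9: same outcome either way → loss $0.
$2490.4: truthful gives $0, deviation gives −$1518.2 → loss $1518.2.
$303.3: same outcome either way → loss $0.
$275.1: same outcome either way → loss $0.
$1180.5: truthful gives $0, deviation gives −$208.3 → loss $208.3.
$3844: same outcome either way → loss $0.
Maximum loss: $1518.2.

$1518.2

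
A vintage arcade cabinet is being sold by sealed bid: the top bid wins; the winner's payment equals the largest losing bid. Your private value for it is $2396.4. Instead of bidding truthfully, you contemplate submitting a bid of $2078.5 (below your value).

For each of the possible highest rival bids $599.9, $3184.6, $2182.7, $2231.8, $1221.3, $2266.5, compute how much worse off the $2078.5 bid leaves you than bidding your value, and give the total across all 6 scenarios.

The deviation costs you only when the competing bid falls strictly between $2078.5 and $2396.4; elsewhere both bids give the same outcome.
$599.9: outcomes coincide → loss $0.
$3184.6: outcomes coincide → loss $0.
$2182.7: truthful payoff $213.7, deviation payoff $0 → loss $213.7.
$2231.8: truthful payoff $164.6, deviation payoff $0 → loss $164.6.
$1221.3: outcomes coincide → loss $0.
$2266.5: truthful payoff $129.9, deviation payoff $0 → loss $129.9.
Total loss = $213.7 + $164.6 + $129.9 = $508.2.
Because the price is fixed by the runner-up's bid, deviating from your value can only change a good outcome into a bad one — never the reverse.

$508.2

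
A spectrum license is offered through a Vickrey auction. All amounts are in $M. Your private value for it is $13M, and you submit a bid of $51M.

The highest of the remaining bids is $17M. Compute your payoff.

−$4M

Your bid $51M exceeds the highest competing bid $17M, so you win.
In a second-price auction the winner pays the second-highest bid, $17M.
Payoff = value − price = $13M − $17M = −$4M.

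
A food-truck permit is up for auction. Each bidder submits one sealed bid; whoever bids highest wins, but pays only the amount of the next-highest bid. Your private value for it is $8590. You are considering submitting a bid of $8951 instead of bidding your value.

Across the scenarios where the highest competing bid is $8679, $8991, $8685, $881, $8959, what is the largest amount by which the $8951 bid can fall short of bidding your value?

$8679: truthful gives $0, deviation gives −$89 → loss $89.
$8991: same outcome either way → loss $0.
$8685: truthful gives $0, deviation gives −$95 → loss $95.
$881: same outcome either way → loss $0.
$8959: same outcome either way → loss $0.
Maximum loss: $95.

$95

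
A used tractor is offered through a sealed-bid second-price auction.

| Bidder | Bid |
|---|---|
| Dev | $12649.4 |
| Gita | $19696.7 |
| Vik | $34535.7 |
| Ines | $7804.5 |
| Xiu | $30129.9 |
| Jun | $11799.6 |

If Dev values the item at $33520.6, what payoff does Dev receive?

Highest bid: Vik at $34535.7, so Vik wins.
Second-highest bid: Xiu at $30129.9 — that is the price the winner pays.
Dev did not win, so Dev pays nothing and receives nothing: payoff $0.

$0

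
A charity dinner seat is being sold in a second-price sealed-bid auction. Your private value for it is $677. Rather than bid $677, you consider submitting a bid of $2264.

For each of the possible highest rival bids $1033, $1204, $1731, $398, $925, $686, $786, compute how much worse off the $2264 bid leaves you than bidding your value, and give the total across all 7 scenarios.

The deviation costs you only when the competing bid falls strictly between $677 and $2264; elsewhere both bids give the same outcome.
$1033: truthful payoff $0, deviation payoff −$356 → loss $356.
$1204: truthful payoff $0, deviation payoff −$527 → loss $527.
$1731: truthful payoff $0, deviation payoff −$1054 → loss $1054.
$398: outcomes coincide → loss $0.
$925: truthful payoff $0, deviation payoff −$248 → loss $248.
$686: truthful payoff $0, deviation payoff −$9 → loss $9.
$786: truthful payoff $0, deviation payoff −$109 → loss $109.
Total loss = $356 + $527 + $1054 + $248 + $9 + $109 = $2303.
In a second-price auction your bid sets only whether you win, not what you pay, so bidding your true value is weakly dominant.

$2303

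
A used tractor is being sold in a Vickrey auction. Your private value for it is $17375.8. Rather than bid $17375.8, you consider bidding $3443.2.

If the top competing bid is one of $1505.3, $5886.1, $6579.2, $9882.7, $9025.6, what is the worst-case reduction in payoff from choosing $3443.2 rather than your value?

$1505.3: same outcome either way → loss $0.
$5886.1: truthful gives $11489.7, deviation gives $0 → loss $11489.7.
$6579.2: truthful gives $10796.6, deviation gives $0 → loss $10796.6.
$9882.7: truthful gives $7493.1, deviation gives $0 → loss $7493.1.
$9025.6: truthful gives $8350.2, deviation gives $0 → loss $8350.2.
Maximum loss: $11489.7.

$11489.7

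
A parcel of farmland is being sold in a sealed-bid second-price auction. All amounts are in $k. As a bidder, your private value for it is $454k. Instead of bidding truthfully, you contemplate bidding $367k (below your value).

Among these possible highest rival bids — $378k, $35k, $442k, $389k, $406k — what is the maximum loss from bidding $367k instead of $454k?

$378k: truthful gives $76k, deviation gives $0k → loss $76k.
$35k: same outcome either way → loss $0k.
$442k: truthful gives $12k, deviation gives $0k → loss $12k.
$389k: truthful gives $65k, deviation gives $0k → loss $65k.
$406k: truthful gives $48k, deviation gives $0k → loss $48k.
Maximum loss: $76k.

$76k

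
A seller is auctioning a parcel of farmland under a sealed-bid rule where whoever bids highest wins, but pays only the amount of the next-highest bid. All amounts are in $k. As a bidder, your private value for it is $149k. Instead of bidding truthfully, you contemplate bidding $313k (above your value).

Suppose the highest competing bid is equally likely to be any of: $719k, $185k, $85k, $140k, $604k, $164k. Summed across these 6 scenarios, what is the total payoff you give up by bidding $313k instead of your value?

The deviation costs you only when the competing bid falls strictly between $149k and $313k; elsewhere both bids give the same outcome.
$719k: outcomes coincide → loss $0k.
$185k: truthful payoff $0k, deviation payoff −$36k → loss $36k.
$85k: outcomes coincide → loss $0k.
$140k: outcomes coincide → loss $0k.
$604k: outcomes coincide → loss $0k.
$164k: truthful payoff $0k, deviation payoff −$15k → loss $15k.
Total loss = $36k + $15k = $51k.
Truthful bidding weakly dominates here: raising your bid can only win items priced above your value, and lowering it can only forfeit items priced below.

$51k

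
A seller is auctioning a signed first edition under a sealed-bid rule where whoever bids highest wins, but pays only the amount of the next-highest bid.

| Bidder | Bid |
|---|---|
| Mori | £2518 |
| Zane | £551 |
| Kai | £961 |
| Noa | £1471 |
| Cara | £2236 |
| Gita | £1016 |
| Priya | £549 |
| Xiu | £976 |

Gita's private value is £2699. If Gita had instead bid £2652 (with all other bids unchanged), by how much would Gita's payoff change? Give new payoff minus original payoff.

The highest bid among the other bidders is £2518; Gita's bid doesn't change that.
Original bid £1016: Gita is not highest (top rival bid is £2518); payoff £0.
Alternative bid £2652: Gita is highest, pays the top rival bid £2518; payoff £2699 − £2518 = £181.
Change in payoff = £181 − (£0) = £181.

£181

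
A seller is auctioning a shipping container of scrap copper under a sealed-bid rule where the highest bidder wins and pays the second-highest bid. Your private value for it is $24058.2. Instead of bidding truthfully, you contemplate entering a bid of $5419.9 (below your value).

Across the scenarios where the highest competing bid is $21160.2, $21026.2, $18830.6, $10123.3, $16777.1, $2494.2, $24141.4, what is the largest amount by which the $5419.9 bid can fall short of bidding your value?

$13934.9

$21160.2: truthful gives $2898, deviation gives $0 → loss $2898.
$21026.2: truthful gives $3032, deviation gives $0 → loss $3032.
$18830.6: truthful gives $5227.6, deviation gives $0 → loss $5227.6.
$10123.3: truthful gives $13934.9, deviation gives $0 → loss $13934.9.
$16777.1: truthful gives $7281.1, deviation gives $0 → loss $7281.1.
$2494.2: same outcome either way → loss $0.
$24141.4: same outcome either way → loss $0.
Maximum loss: $13934.9.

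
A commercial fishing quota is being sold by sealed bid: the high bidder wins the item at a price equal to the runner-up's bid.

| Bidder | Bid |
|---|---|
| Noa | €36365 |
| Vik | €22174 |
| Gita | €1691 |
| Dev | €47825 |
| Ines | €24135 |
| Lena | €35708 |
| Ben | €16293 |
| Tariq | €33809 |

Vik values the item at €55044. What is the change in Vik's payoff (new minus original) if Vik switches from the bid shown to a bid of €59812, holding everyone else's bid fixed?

The highest bid among the other bidders is €47825; Vik's bid doesn't change that.
Original bid €22174: Vik is not highest (top rival bid is €47825); payoff €0.
Alternative bid €59812: Vik is highest, pays the top rival bid €47825; payoff €55044 − €47825 = €7219.
Change in payoff = €7219 − (€0) = €7219.

€7219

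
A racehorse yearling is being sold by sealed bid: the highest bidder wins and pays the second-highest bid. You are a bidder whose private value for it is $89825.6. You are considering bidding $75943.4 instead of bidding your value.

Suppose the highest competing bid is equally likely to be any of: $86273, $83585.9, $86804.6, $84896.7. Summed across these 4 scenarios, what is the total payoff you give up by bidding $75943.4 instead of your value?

The deviation costs you only when the competing bid falls strictly between $75943.4 and $89825.6; elsewhere both bids give the same outcome.
$86273: truthful payoff $3552.6, deviation payoff $0 → loss $3552.6.
$83585.9: truthful payoff $6239.7, deviation payoff $0 → loss $6239.7.
$86804.6: truthful payoff $3021, deviation payoff $0 → loss $3021.
$84896.7: truthful payoff $4928.9, deviation payoff $0 → loss $4928.9.
Total loss = $3552.6 + $6239.7 + $3021 + $4928.9 = $17742.2.
Because the price is fixed by the runner-up's bid, deviating from your value can only change a good outcome into a bad one — never the reverse.

$17742.2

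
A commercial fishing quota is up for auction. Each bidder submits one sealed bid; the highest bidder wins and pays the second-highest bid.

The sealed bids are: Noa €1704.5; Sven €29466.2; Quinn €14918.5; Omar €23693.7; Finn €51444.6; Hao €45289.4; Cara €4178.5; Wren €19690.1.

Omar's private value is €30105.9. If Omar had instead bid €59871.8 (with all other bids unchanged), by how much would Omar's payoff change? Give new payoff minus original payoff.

The highest bid among the other bidders is €51444.6; Omar's bid doesn't change that.
Original bid €23693.7: Omar is not highest (top rival bid is €51444.6); payoff €0.
Alternative bid €59871.8: Omar is highest, pays the top rival bid €51444.6; payoff €30105.9 − €51444.6 = −€21338.7.
Change in payoff = −€21338.7 − (€0) = −€21338.7.

−€21338.7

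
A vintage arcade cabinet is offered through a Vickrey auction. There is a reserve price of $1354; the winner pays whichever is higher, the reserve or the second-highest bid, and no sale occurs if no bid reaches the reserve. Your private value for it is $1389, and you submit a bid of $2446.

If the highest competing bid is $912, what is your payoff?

Your bid $2446 is the highest and exceeds the reserve.
Price = max(second-highest bid, reserve) = max($912, $1354) = $1354.
Payoff = $1389 − $1354 = $35.

$35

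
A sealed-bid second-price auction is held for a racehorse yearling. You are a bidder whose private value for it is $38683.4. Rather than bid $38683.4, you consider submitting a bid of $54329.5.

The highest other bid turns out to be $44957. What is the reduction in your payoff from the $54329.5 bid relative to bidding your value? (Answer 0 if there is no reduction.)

$6273.6

Bidding your value $38683.4: you lose (since $38683.4 < $44957). Payoff $0.
Bidding $54329.5: you win and pay $44957. Payoff $38683.4 − $44957 = −$6273.6.
The competing bid $44957 lies between your value and your inflated bid, so overbidding wins an item priced above your value.
Loss from deviating = $0 − (−$6273.6) = $6273.6.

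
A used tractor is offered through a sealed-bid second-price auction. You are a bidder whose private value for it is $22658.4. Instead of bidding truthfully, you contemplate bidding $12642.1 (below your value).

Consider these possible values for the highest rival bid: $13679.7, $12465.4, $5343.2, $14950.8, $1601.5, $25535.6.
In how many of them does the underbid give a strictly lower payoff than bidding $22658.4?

2

The deviation hurts exactly when the highest competing bid lies strictly between $12642.1 and $22658.4 — underbidding then forfeits a profitable win.
$13679.7: inside the interval → strictly worse (loss $8978.7).
$12465.4: below both → same outcome either way.
$5343.2: below both → same outcome either way.
$14950.8: inside the interval → strictly worse (loss $7707.6).
$1601.5: below both → same outcome either way.
$25535.6: above both → same outcome either way.
Count: 2.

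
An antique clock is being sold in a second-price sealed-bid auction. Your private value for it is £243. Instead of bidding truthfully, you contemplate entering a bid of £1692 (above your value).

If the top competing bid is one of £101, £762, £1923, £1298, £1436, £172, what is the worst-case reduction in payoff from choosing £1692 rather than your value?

£101: same outcome either way → loss £0.
£762: truthful gives £0, deviation gives −£519 → loss £519.
£1923: same outcome either way → loss £0.
£1298: truthful gives £0, deviation gives −£1055 → loss £1055.
£1436: truthful gives £0, deviation gives −£1193 → loss £1193.
£172: same outcome either way → loss £0.
Maximum loss: £1193.

£1193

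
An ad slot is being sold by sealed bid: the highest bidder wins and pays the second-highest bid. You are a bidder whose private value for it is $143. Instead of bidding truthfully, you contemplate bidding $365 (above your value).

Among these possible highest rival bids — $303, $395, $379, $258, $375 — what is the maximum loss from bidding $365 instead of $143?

$303: truthful gives $0, deviation gives −$160 → loss $160.
$395: same outcome either way → loss $0.
$379: same outcome either way → loss $0.
$258: truthful gives $0, deviation gives −$115 → loss $115.
$375: same outcome either way → loss $0.
Maximum loss: $160.

$160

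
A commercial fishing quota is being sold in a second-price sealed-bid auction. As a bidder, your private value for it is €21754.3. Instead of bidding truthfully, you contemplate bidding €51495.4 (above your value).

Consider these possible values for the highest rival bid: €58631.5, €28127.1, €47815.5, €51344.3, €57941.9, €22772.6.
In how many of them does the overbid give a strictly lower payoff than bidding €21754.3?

4

The deviation hurts exactly when the highest competing bid lies strictly between €21754.3 and €51495.4 — overbidding then wins at a price above your value.
€58631.5: above both → same outcome either way.
€28127.1: inside the interval → strictly worse (loss €6372.8).
€47815.5: inside the interval → strictly worse (loss €26061.2).
€51344.3: inside the interval → strictly worse (loss €29590).
€57941.9: above both → same outcome either way.
€22772.6: inside the interval → strictly worse (loss €1018.3).
Count: 4.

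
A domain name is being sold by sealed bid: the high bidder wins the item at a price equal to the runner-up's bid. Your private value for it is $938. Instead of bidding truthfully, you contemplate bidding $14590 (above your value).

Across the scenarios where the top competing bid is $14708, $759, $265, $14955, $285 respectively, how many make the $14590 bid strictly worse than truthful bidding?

The deviation hurts exactly when the highest competing bid lies strictly between $938 and $14590 — overbidding then wins at a price above your value.
$14708: above both → same outcome either way.
$759: below both → same outcome either way.
$265: below both → same outcome either way.
$14955: above both → same outcome either way.
$285: below both → same outcome either way.
Count: 0.

0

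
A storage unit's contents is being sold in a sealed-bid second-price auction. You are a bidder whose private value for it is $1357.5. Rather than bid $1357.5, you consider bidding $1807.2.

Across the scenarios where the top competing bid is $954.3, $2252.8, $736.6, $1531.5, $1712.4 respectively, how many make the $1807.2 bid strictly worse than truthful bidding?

2

The deviation hurts exactly when the highest competing bid lies strictly between $1357.5 and $1807.2 — overbidding then wins at a price above your value.
$954.3: below both → same outcome either way.
$2252.8: above both → same outcome either way.
$736.6: below both → same outcome either way.
$1531.5: inside the interval → strictly worse (loss $174).
$1712.4: inside the interval → strictly worse (loss $354.9).
Count: 2.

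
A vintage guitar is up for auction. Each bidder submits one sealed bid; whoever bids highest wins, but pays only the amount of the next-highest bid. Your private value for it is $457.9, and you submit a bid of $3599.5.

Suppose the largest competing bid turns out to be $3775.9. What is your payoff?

Your bid $3599.5 is below the highest competing bid $3775.9, so you lose.
A losing bidder pays nothing and receives nothing: payoff = $0.

$0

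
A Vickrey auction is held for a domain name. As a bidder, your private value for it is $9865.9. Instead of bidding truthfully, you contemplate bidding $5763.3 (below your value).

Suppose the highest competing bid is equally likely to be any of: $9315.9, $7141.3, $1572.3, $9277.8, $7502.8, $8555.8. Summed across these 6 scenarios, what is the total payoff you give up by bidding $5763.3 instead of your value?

$7535.9

The deviation costs you only when the competing bid falls strictly between $5763.3 and $9865.9; elsewhere both bids give the same outcome.
$9315.9: truthful payoff $550, deviation payoff $0 → loss $550.
$7141.3: truthful payoff $2724.6, deviation payoff $0 → loss $2724.6.
$1572.3: outcomes coincide → loss $0.
$9277.8: truthful payoff $588.1, deviation payoff $0 → loss $588.1.
$7502.8: truthful payoff $2363.1, deviation payoff $0 → loss $2363.1.
$8555.8: truthful payoff $1310.1, deviation payoff $0 → loss $1310.1.
Total loss = $550 + $2724.6 + $588.1 + $2363.1 + $1310.1 = $7535.9.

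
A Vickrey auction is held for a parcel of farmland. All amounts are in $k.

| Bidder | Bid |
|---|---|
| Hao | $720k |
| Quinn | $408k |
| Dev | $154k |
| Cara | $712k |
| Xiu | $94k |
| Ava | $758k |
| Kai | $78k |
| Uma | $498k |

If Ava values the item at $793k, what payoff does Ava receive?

Highest bid: Ava at $758k, so Ava wins.
Second-highest bid: Hao at $720k — that is the price the winner pays.
Ava's payoff = value − price = $793k − $720k = $73k.

$73k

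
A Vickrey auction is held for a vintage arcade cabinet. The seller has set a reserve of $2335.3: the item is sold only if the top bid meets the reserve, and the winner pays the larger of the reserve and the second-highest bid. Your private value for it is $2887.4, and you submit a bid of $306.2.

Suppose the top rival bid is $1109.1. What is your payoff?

Your bid $306.2 is below the highest competing bid $1109.1, so you lose. Payoff $0.

$0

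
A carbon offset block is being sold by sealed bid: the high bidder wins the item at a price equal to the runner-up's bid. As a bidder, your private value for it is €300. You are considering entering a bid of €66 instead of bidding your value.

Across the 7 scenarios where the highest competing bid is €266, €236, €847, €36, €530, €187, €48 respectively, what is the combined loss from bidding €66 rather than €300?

The deviation costs you only when the competing bid falls strictly between €66 and €300; elsewhere both bids give the same outcome.
€266: truthful payoff €34, deviation payoff €0 → loss €34.
€236: truthful payoff €64, deviation payoff €0 → loss €64.
€847: outcomes coincide → loss €0.
€36: outcomes coincide → loss €0.
€530: outcomes coincide → loss €0.
€187: truthful payoff €113, deviation payoff €0 → loss €113.
€48: outcomes coincide → loss €0.
Total loss = €34 + €64 + €113 = €211.

€211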